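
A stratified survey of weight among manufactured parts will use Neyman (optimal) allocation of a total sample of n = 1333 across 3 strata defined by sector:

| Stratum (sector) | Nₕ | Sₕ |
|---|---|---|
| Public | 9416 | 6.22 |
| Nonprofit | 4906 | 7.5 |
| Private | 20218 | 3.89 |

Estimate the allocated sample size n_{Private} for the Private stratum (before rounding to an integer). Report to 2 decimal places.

Neyman allocation: nₕ = n·NₕSₕ / Σⱼ NⱼSⱼ.
Σ NⱼSⱼ = 9416·6.22 + 4906·7.5 + 20218·3.89 = 174010.54.
n_{Private} = 1333·20218·3.89 / 174010.54 = 602.48.

602.48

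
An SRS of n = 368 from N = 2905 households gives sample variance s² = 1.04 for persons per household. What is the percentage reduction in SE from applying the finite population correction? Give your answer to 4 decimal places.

f = n/N = 368/2905 = 0.12667814.
SE_no-fpc = √(s²/n) = 0.053160953; SE_fpc = √((1−f)s²/n) = 0.04967981.
Ratio = √(1−f) = 0.93451691. Reduction = 100·(1 − 0.93451691) = 6.5483%.

6.5483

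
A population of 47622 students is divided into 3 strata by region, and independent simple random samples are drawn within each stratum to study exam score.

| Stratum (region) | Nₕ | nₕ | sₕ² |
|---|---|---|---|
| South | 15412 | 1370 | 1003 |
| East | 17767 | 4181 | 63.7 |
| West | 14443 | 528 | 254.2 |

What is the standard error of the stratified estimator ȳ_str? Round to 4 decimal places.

Var(ȳ_str) = Σₕ Wₕ²(1 − fₕ)sₕ²/nₕ with Wₕ = Nₕ/N, N = 47622.
South: Wₕ = 0.32363193; term = 0.32363193²·(1 − 0.08889177)·1003/1370 = 0.06986394.
East: Wₕ = 0.37308387; term = 0.37308387²·(1 − 0.23532392)·63.7/4181 = 0.0016216223.
West: Wₕ = 0.30328420; term = 0.30328420²·(1 − 0.03655750)·254.2/528 = 0.042664532.
Sum = 0.11415009.
SE = √(0.11415009) = 0.3379.

0.3379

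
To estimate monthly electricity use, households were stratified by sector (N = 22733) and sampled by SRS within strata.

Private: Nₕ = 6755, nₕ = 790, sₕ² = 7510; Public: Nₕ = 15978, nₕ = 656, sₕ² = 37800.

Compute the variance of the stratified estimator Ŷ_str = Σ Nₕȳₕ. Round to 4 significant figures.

1.449 × 10^10

Var(Ŷ_str) = Σₕ Nₕ²(1 − fₕ)sₕ²/nₕ.
Private: 6755²·(1 − 790/6755)·7510/790 = 3.8304399 × 10^8.
Public: 15978²·(1 − 656/15978)·37800/656 = 1.4106713 × 10^10.
Sum = 1.4489757 × 10^10.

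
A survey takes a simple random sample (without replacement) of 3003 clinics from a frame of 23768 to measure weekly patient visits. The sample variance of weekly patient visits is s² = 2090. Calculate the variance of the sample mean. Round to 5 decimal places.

Under SRS without replacement, Var(ȳ) = (1 − f)·s²/n with f = n/N = 3003/23768 = 0.12634635.
Var(ȳ) = (1 − 0.12634635)·2090/3003 = 0.87365365·0.6959707 = 0.60803734.

0.60804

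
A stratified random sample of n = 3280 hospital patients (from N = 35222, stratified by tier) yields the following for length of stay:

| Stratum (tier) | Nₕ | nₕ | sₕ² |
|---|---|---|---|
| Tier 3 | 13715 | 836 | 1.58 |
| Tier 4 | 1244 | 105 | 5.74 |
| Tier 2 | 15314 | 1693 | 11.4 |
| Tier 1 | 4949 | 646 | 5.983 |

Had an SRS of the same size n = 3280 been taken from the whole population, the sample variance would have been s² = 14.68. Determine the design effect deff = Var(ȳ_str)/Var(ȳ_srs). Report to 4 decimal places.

Var(ȳ_str) = Σ Wₕ²(1−fₕ)sₕ²/nₕ with Wₕ = Nₕ/35222:
  Tier 3: (13715/35222)²·(1−836/13715)·1.58/836 = 2.6909197 × 10^-4
  Tier 4: (1244/35222)²·(1−105/1244)·5.74/105 = 6.2436518 × 10^-5
  Tier 2: (15314/35222)²·(1−1693/15314)·11.4/1693 = 0.0011321853
  Tier 1: (4949/35222)²·(1−646/4949)·5.983/646 = 1.5898174 × 10^-4
  → Var(ȳ_str) = 0.0016226955.
Var(ȳ_srs) = (1 − 3280/35222)·14.68/3280 = 0.0040588248.
deff = 0.0016226955 / 0.0040588248 = 0.3998.

0.3998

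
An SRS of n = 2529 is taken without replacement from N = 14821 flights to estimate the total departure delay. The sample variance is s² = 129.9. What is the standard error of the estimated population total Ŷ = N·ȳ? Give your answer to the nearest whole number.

Var(Ŷ) = N²·Var(ȳ) = N²·(1 − n/N)·s²/n.
f = 2529/14821 = 0.17063626; Var(ȳ) = 0.82936374·129.9/2529 = 0.042599585.
Var(Ŷ) = 14821² · 0.042599585 = 9.3575118 × 10^6.
SE(Ŷ) = √(9.3575118 × 10^6) = 3059.

3059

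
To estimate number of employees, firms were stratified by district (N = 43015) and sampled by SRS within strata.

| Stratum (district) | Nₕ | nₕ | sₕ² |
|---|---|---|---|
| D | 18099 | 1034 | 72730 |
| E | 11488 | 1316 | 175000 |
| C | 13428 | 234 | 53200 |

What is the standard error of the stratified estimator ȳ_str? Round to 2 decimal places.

6.47

Var(ȳ_str) = Σₕ Wₕ²(1 − fₕ)sₕ²/nₕ with Wₕ = Nₕ/N, N = 43015.
D: Wₕ = 0.42076020; term = 0.42076020²·(1 − 0.05713023)·72730/1034 = 11.741243.
E: Wₕ = 0.26706963; term = 0.26706963²·(1 − 0.11455432)·175000/1316 = 8.3983329.
C: Wₕ = 0.31217017; term = 0.31217017²·(1 − 0.01742627)·53200/234 = 21.769263.
Sum = 41.908839.
SE = √(41.908839) = 6.47.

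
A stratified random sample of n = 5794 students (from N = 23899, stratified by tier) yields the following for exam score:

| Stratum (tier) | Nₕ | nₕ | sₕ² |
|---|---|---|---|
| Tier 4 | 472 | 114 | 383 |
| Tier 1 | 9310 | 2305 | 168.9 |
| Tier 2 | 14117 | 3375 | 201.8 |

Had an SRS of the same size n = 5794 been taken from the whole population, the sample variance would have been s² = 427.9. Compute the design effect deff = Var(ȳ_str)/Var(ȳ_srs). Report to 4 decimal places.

Var(ȳ_str) = Σ Wₕ²(1−fₕ)sₕ²/nₕ with Wₕ = Nₕ/23899:
  Tier 4: (472/23899)²·(1−114/472)·383/114 = 9.9393845 × 10^-4
  Tier 1: (9310/23899)²·(1−2305/9310)·168.9/2305 = 0.0083667556
  Tier 2: (14117/23899)²·(1−3375/14117)·201.8/3375 = 0.015875064
  → Var(ȳ_str) = 0.025235758.
Var(ȳ_srs) = (1 − 5794/23899)·427.9/5794 = 0.055947746.
deff = 0.025235758 / 0.055947746 = 0.4511.

0.4511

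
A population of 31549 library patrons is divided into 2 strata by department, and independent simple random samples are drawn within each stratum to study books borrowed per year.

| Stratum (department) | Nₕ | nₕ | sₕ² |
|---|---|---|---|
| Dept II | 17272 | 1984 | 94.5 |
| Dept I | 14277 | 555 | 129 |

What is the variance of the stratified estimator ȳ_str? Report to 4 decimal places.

Var(ȳ_str) = Σₕ Wₕ²(1 − fₕ)sₕ²/nₕ with Wₕ = Nₕ/N, N = 31549.
Dept II: Wₕ = 0.54746585; term = 0.54746585²·(1 − 0.11486799)·94.5/1984 = 0.012636077.
Dept I: Wₕ = 0.45253415; term = 0.45253415²·(1 − 0.03887371)·129/555 = 0.045748821.
Sum = 0.058384898.

0.0584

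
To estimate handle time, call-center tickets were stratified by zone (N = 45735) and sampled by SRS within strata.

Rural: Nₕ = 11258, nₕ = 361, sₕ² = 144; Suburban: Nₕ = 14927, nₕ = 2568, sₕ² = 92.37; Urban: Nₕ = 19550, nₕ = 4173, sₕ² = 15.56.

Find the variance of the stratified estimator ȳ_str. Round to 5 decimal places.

0.02710

Var(ȳ_str) = Σₕ Wₕ²(1 − fₕ)sₕ²/nₕ with Wₕ = Nₕ/N, N = 45735.
Rural: Wₕ = 0.24615721; term = 0.24615721²·(1 − 0.03206609)·144/361 = 0.023395165.
Suburban: Wₕ = 0.32638023; term = 0.32638023²·(1 − 0.17203725)·92.37/2568 = 0.0031724473.
Urban: Wₕ = 0.42746256; term = 0.42746256²·(1 − 0.21345269)·15.56/4173 = 5.358981 × 10^-4.
Sum = 0.02710351.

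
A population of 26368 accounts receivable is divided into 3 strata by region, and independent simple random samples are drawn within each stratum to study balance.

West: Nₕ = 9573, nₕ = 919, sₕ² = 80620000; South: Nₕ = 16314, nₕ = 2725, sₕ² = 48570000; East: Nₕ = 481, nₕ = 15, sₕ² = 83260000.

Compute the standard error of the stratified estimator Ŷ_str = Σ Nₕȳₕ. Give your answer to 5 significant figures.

3.5303 × 10^6

Var(Ŷ_str) = Σₕ Nₕ²(1 − fₕ)sₕ²/nₕ.
West: 9573²·(1 − 919/9573)·80620000/919 = 7.2676203 × 10^12.
South: 16314²·(1 − 2725/16314)·48570000/2725 = 3.9513869 × 10^12.
East: 481²·(1 − 15/481)·83260000/15 = 1.2441597 × 10^12.
Sum = 1.2463167 × 10^13.
SE = √(1.2463167 × 10^13) = 3.5303 × 10^6.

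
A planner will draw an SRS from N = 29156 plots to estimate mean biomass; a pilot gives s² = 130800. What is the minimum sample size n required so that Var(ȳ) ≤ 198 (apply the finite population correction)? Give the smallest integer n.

Without fpc, n₀ = s²/D = 130800/198 = 660.6061.
With fpc, (1 − n/N)·s²/n ≤ D requires n ≥ n₀/(1 + n₀/N) = 660.6061/(1 + 660.6061/29156) = 645.9699.
Rounding up, n = 646.

646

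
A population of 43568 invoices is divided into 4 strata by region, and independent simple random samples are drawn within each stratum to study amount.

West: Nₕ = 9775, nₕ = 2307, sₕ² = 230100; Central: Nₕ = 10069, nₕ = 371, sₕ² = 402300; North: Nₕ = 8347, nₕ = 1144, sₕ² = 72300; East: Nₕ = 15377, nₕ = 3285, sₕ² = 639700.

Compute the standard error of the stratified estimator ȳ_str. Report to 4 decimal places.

Var(ȳ_str) = Σₕ Wₕ²(1 − fₕ)sₕ²/nₕ with Wₕ = Nₕ/N, N = 43568.
West: Wₕ = 0.22436192; term = 0.22436192²·(1 − 0.23601023)·230100/2307 = 3.8357903.
Central: Wₕ = 0.23110999; term = 0.23110999²·(1 − 0.03684576)·402300/371 = 55.783967.
North: Wₕ = 0.19158557; term = 0.19158557²·(1 − 0.13705523)·72300/1144 = 2.0018008.
East: Wₕ = 0.35294253; term = 0.35294253²·(1 − 0.21363075)·639700/3285 = 19.07548.
Sum = 80.697038.
SE = √(80.697038) = 8.9832.

8.9832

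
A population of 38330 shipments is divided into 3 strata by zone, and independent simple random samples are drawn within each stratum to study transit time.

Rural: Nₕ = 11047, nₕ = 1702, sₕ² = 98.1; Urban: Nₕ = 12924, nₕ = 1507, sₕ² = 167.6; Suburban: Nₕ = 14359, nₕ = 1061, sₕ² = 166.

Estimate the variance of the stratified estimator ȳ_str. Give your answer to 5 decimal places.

Var(ȳ_str) = Σₕ Wₕ²(1 − fₕ)sₕ²/nₕ with Wₕ = Nₕ/N, N = 38330.
Rural: Wₕ = 0.28820767; term = 0.28820767²·(1 − 0.15406898)·98.1/1702 = 0.0040500042.
Urban: Wₕ = 0.33717715; term = 0.33717715²·(1 − 0.11660477)·167.6/1507 = 0.011169457.
Suburban: Wₕ = 0.37461518; term = 0.37461518²·(1 − 0.07389094)·166/1061 = 0.02033413.
Sum = 0.035553591.

0.03555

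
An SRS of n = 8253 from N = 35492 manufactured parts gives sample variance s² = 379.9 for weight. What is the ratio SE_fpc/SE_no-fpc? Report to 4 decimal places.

0.8761

f = n/N = 8253/35492 = 0.23253127.
SE_no-fpc = √(s²/n) = 0.2145501; SE_fpc = √((1−f)s²/n) = 0.18795724.
Ratio = √(1−f) = 0.87605292.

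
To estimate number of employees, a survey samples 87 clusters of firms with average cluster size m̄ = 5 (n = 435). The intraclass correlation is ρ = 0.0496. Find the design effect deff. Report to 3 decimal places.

deff = 1 + (5 − 1)·0.0496 = 1 + 0.1984 = 1.1984.

1.198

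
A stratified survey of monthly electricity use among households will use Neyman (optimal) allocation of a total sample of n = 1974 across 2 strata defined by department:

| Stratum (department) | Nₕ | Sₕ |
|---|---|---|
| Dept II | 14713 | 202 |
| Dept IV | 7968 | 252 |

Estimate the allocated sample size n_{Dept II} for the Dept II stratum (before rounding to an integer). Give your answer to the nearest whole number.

1178

Neyman allocation: nₕ = n·NₕSₕ / Σⱼ NⱼSⱼ.
Σ NⱼSⱼ = 14713·202 + 7968·252 = 4.979962 × 10^6.
n_{Dept II} = 1974·14713·202 / (4.979962 × 10^6) = 1178.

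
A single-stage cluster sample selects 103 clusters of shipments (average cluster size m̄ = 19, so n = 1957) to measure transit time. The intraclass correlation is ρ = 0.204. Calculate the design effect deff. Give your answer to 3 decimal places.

4.672

deff = 1 + (19 − 1)·0.204 = 1 + 3.672 = 4.672.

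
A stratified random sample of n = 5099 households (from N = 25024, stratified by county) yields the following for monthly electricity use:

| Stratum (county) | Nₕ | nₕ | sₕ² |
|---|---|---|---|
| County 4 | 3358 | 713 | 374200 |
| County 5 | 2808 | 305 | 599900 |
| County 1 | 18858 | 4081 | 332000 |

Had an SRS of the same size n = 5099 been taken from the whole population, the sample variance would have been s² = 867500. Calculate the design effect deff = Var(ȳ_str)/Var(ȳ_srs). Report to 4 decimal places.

Var(ȳ_str) = Σ Wₕ²(1−fₕ)sₕ²/nₕ with Wₕ = Nₕ/25024:
  County 4: (3358/25024)²·(1−713/3358)·374200/713 = 7.4440136
  County 5: (2808/25024)²·(1−305/2808)·599900/305 = 22.076159
  County 1: (18858/25024)²·(1−4081/18858)·332000/4081 = 36.202614
  → Var(ȳ_str) = 65.722787.
Var(ȳ_srs) = (1 − 5099/25024)·867500/5099 = 135.46468.
deff = 65.722787 / 135.46468 = 0.4852.

0.4852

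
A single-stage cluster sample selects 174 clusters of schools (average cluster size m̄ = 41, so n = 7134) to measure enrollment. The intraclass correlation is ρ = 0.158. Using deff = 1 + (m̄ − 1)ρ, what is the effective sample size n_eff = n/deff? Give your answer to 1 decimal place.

deff = 1 + (41 − 1)·0.158 = 1 + 6.32 = 7.32.
n_eff = 7134 / 7.32 = 974.6.

974.6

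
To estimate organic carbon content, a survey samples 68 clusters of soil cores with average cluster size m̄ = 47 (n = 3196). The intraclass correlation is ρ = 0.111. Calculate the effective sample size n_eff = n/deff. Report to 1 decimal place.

deff = 1 + (47 − 1)·0.111 = 1 + 5.106 = 6.106.
n_eff = 3196 / 6.106 = 523.4.

523.4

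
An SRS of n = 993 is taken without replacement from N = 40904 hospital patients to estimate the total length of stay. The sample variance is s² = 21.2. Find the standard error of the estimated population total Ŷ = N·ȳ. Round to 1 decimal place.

Var(Ŷ) = N²·Var(ȳ) = N²·(1 − n/N)·s²/n.
f = 993/40904 = 0.02427635; Var(ȳ) = 0.97572365·21.2/993 = 0.020831159.
Var(Ŷ) = 40904² · 0.020831159 = 3.4853387 × 10^7.
SE(Ŷ) = √(3.4853387 × 10^7) = 5903.7.

5903.7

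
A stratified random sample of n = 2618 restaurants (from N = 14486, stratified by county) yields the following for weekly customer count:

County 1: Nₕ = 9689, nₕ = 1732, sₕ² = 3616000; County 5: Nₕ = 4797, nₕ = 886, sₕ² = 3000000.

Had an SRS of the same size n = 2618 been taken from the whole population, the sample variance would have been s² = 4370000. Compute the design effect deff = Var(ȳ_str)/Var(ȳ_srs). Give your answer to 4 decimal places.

0.7822

Var(ȳ_str) = Σ Wₕ²(1−fₕ)sₕ²/nₕ with Wₕ = Nₕ/14486:
  County 1: (9689/14486)²·(1−1732/9689)·3616000/1732 = 767.02918
  County 5: (4797/14486)²·(1−886/4797)·3000000/886 = 302.72487
  → Var(ȳ_str) = 1069.7541.
Var(ȳ_srs) = (1 − 2618/14486)·4370000/2618 = 1367.5426.
deff = 1069.7541 / 1367.5426 = 0.7822.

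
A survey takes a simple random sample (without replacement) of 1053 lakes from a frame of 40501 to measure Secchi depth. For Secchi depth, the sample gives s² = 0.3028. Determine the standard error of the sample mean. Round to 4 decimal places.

Under SRS without replacement, Var(ȳ) = (1 − f)·s²/n with f = n/N = 1053/40501 = 0.02599936.
Var(ȳ) = (1 − 0.02599936)·0.3028/1053 = 0.97400064·2.8755935 × 10^-4 = 2.80083 × 10^-4.
SE(ȳ) = √(2.80083 × 10^-4) = 0.0167.

0.0167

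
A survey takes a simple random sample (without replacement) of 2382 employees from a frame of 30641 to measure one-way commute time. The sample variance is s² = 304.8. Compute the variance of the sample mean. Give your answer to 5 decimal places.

0.11801

Under SRS without replacement, Var(ȳ) = (1 − f)·s²/n with f = n/N = 2382/30641 = 0.07773898.
Var(ȳ) = (1 − 0.07773898)·304.8/2382 = 0.92226102·0.1279597 = 0.11801224.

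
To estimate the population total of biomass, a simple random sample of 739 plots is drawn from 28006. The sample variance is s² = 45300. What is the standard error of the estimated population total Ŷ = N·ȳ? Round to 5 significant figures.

Var(Ŷ) = N²·Var(ȳ) = N²·(1 − n/N)·s²/n.
f = 739/28006 = 0.02638720; Var(ȳ) = 0.97361280·45300/739 = 59.681542.
Var(Ŷ) = 28006² · 59.681542 = 4.6810384 × 10^10.
SE(Ŷ) = √(4.6810384 × 10^10) = 216360.

216360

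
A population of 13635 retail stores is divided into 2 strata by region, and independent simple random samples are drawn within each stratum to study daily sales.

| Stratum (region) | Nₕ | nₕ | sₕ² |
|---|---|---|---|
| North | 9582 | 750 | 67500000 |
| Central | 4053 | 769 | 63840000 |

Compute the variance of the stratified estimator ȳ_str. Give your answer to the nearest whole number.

Var(ȳ_str) = Σₕ Wₕ²(1 − fₕ)sₕ²/nₕ with Wₕ = Nₕ/N, N = 13635.
North: Wₕ = 0.70275028; term = 0.70275028²·(1 − 0.07827176)·67500000/750 = 40968.254.
Central: Wₕ = 0.29724972; term = 0.29724972²·(1 − 0.18973600)·63840000/769 = 5943.4143.
Sum = 46911.668.

46912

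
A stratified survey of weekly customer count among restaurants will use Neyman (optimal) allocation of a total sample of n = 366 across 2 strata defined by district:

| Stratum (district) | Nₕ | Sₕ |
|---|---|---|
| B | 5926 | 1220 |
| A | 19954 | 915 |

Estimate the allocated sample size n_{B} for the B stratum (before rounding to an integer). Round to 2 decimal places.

Neyman allocation: nₕ = n·NₕSₕ / Σⱼ NⱼSⱼ.
Σ NⱼSⱼ = 5926·1220 + 19954·915 = 2.548763 × 10^7.
n_{B} = 366·5926·1220 / (2.548763 × 10^7) = 103.82.

103.82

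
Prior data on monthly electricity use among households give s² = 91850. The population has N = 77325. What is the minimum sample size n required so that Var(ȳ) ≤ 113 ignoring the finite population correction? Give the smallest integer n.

813

Without fpc, n₀ = s²/D = 91850/113 = 812.8319.
Rounding up, n = 813.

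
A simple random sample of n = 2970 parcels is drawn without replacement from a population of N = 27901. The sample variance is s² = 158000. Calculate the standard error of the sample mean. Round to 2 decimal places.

Under SRS without replacement, Var(ȳ) = (1 − f)·s²/n with f = n/N = 2970/27901 = 0.10644780.
Var(ȳ) = (1 − 0.10644780)·158000/2970 = 0.89355220·53.198653 = 47.535774.
SE(ȳ) = √(47.535774) = 6.89.

6.89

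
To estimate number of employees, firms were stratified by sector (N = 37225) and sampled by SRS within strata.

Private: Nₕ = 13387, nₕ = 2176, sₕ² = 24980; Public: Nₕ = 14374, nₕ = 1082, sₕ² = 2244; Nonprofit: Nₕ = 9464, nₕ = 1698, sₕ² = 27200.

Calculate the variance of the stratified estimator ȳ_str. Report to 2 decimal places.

Var(ȳ_str) = Σₕ Wₕ²(1 − fₕ)sₕ²/nₕ with Wₕ = Nₕ/N, N = 37225.
Private: Wₕ = 0.35962391; term = 0.35962391²·(1 − 0.16254575)·24980/2176 = 1.2433453.
Public: Wₕ = 0.38613835; term = 0.38613835²·(1 − 0.07527480)·2244/1082 = 0.28595267.
Nonprofit: Wₕ = 0.25423774; term = 0.25423774²·(1 − 0.17941674)·27200/1698 = 0.84963799.
Sum = 2.378936.

2.38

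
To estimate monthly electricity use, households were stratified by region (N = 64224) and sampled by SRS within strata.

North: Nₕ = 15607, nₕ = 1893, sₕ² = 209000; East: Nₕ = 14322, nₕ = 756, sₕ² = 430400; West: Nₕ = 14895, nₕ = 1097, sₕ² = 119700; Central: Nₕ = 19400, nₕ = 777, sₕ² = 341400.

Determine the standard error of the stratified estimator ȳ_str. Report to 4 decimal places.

Var(ȳ_str) = Σₕ Wₕ²(1 − fₕ)sₕ²/nₕ with Wₕ = Nₕ/N, N = 64224.
North: Wₕ = 0.24300884; term = 0.24300884²·(1 − 0.12129173)·209000/1893 = 5.7290755.
East: Wₕ = 0.22300075; term = 0.22300075²·(1 − 0.05278592)·430400/756 = 26.817065.
West: Wₕ = 0.23192265; term = 0.23192265²·(1 − 0.07364888)·119700/1097 = 5.4368765.
Central: Wₕ = 0.30206776; term = 0.30206776²·(1 − 0.04005155)·341400/777 = 38.48568.
Sum = 76.468697.
SE = √(76.468697) = 8.7446.

8.7446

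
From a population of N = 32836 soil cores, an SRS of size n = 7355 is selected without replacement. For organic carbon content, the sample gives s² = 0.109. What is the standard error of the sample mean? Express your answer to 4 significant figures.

Under SRS without replacement, Var(ȳ) = (1 − f)·s²/n with f = n/N = 7355/32836 = 0.22399196.
Var(ȳ) = (1 − 0.22399196)·0.109/7355 = 0.77600804·1.481985 × 10^-5 = 1.1500323 × 10^-5.
SE(ȳ) = √(1.1500323 × 10^-5) = 0.003391.

0.003391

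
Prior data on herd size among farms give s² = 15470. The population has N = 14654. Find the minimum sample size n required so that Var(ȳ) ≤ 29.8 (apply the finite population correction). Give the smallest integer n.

502

Without fpc, n₀ = s²/D = 15470/29.8 = 519.1275.
With fpc, (1 − n/N)·s²/n ≤ D requires n ≥ n₀/(1 + n₀/N) = 519.1275/(1 + 519.1275/14654) = 501.3663.
Rounding up, n = 502.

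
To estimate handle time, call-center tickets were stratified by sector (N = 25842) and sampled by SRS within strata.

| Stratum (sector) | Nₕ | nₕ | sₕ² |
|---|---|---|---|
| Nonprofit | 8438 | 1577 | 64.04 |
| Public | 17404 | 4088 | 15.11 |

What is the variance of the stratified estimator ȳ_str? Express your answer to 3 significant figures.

0.00480

Var(ȳ_str) = Σₕ Wₕ²(1 − fₕ)sₕ²/nₕ with Wₕ = Nₕ/N, N = 25842.
Nonprofit: Wₕ = 0.32652271; term = 0.32652271²·(1 − 0.18689263)·64.04/1577 = 0.0035204188.
Public: Wₕ = 0.67347729; term = 0.67347729²·(1 − 0.23488853)·15.11/4088 = 0.0012826973.
Sum = 0.0048031161.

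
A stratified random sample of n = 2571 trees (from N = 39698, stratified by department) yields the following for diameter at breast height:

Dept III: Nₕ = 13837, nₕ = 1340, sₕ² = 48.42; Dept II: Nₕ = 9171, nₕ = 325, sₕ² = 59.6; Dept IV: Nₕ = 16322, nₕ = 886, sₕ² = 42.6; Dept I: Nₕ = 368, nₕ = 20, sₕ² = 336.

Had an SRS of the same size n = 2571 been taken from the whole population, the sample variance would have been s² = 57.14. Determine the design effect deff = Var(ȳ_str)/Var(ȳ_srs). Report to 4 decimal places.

1.0804

Var(ȳ_str) = Σ Wₕ²(1−fₕ)sₕ²/nₕ with Wₕ = Nₕ/39698:
  Dept III: (13837/39698)²·(1−1340/13837)·48.42/1340 = 0.0039648836
  Dept II: (9171/39698)²·(1−325/9171)·59.6/325 = 0.0094403756
  Dept IV: (16322/39698)²·(1−886/16322)·42.6/886 = 0.007686821
  Dept I: (368/39698)²·(1−20/368)·336/20 = 0.0013652088
  → Var(ȳ_str) = 0.022457289.
Var(ȳ_srs) = (1 − 2571/39698)·57.14/2571 = 0.020785448.
deff = 0.022457289 / 0.020785448 = 1.0804.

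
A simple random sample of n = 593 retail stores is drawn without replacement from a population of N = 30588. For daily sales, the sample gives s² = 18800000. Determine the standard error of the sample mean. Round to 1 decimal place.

Under SRS without replacement, Var(ȳ) = (1 − f)·s²/n with f = n/N = 593/30588 = 0.01938669.
Var(ȳ) = (1 − 0.01938669)·18800000/593 = 0.98061331·31703.204 = 31088.584.
SE(ȳ) = √(31088.584) = 176.3.

176.3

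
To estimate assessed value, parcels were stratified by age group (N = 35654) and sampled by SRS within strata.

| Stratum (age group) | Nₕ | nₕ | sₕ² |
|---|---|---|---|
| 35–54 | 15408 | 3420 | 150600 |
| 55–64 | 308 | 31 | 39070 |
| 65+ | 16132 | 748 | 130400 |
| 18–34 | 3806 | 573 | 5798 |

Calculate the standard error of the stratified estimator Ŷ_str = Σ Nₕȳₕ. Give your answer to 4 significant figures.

Var(Ŷ_str) = Σₕ Nₕ²(1 − fₕ)sₕ²/nₕ.
35–54: 15408²·(1 − 3420/15408)·150600/3420 = 8.1337697 × 10^9.
55–64: 308²·(1 − 31/308)·39070/31 = 1.0752568 × 10^8.
65+: 16132²·(1 − 748/16132)·130400/748 = 4.3264678 × 10^10.
18–34: 3806²·(1 − 573/3806)·5798/573 = 1.2450824 × 10^8.
Sum = 5.1630482 × 10^10.
SE = √(5.1630482 × 10^10) = 227200.

227200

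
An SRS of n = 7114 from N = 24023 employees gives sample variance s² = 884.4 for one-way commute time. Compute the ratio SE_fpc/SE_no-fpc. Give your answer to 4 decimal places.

f = n/N = 7114/24023 = 0.29613287.
SE_no-fpc = √(s²/n) = 0.35258793; SE_fpc = √((1−f)s²/n) = 0.29580995.
Ratio = √(1−f) = 0.83896789.

0.8390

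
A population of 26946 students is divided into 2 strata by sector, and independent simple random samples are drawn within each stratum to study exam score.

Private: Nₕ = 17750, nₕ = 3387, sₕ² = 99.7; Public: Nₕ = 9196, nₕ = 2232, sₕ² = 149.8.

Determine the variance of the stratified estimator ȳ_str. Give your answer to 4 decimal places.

0.0163

Var(ȳ_str) = Σₕ Wₕ²(1 − fₕ)sₕ²/nₕ with Wₕ = Nₕ/N, N = 26946.
Private: Wₕ = 0.65872486; term = 0.65872486²·(1 − 0.19081690)·99.7/3387 = 0.01033558.
Public: Wₕ = 0.34127514; term = 0.34127514²·(1 − 0.24271422)·149.8/2232 = 0.0059195233.
Sum = 0.016255103.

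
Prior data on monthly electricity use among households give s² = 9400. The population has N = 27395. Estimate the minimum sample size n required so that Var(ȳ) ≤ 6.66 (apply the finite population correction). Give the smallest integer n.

Without fpc, n₀ = s²/D = 9400/6.66 = 1411.4114.
With fpc, (1 − n/N)·s²/n ≤ D requires n ≥ n₀/(1 + n₀/N) = 1411.4114/(1 + 1411.4114/27395) = 1342.2573.
Rounding up, n = 1343.

1343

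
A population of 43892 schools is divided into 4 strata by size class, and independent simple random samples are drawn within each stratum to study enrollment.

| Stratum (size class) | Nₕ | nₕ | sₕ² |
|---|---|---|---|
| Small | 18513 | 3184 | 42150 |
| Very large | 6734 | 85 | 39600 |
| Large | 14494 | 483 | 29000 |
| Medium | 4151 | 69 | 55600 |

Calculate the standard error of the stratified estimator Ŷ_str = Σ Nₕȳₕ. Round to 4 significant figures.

Var(Ŷ_str) = Σₕ Nₕ²(1 − fₕ)sₕ²/nₕ.
Small: 18513²·(1 − 3184/18513)·42150/3184 = 3.7567747 × 10^9.
Very large: 6734²·(1 − 85/6734)·39600/85 = 2.0859587 × 10^10.
Large: 14494²·(1 − 483/14494)·29000/483 = 1.2192935 × 10^10.
Medium: 4151²·(1 − 69/4151)·55600/69 = 1.3653734 × 10^10.
Sum = 5.0463031 × 10^10.
SE = √(5.0463031 × 10^10) = 224600.

224600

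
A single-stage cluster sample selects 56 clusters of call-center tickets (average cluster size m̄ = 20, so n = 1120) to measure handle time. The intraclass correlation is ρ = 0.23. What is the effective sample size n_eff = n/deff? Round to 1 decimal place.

deff = 1 + (20 − 1)·0.23 = 1 + 4.37 = 5.37.
n_eff = 1120 / 5.37 = 208.6.

208.6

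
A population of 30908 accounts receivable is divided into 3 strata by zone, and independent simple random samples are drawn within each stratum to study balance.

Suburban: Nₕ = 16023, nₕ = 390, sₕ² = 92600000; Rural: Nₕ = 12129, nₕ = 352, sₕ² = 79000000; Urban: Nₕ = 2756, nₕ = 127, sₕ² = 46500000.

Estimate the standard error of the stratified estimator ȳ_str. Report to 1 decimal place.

Var(ȳ_str) = Σₕ Wₕ²(1 − fₕ)sₕ²/nₕ with Wₕ = Nₕ/N, N = 30908.
Suburban: Wₕ = 0.51840947; term = 0.51840947²·(1 − 0.02434001)·92600000/390 = 62257.365.
Rural: Wₕ = 0.39242267; term = 0.39242267²·(1 − 0.02902135)·79000000/352 = 33558.481.
Urban: Wₕ = 0.08916785; term = 0.08916785²·(1 − 0.04608128)·46500000/127 = 2777.0086.
Sum = 98592.855.
SE = √(98592.855) = 314.0.

314.0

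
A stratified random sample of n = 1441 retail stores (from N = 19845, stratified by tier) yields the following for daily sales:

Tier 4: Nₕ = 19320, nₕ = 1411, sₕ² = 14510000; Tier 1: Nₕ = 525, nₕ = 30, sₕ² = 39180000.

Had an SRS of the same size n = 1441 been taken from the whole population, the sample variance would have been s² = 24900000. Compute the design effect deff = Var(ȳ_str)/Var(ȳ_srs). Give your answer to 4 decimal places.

0.6176

Var(ȳ_str) = Σ Wₕ²(1−fₕ)sₕ²/nₕ with Wₕ = Nₕ/19845:
  Tier 4: (19320/19845)²·(1−1411/19320)·14510000/1411 = 9034.7606
  Tier 1: (525/19845)²·(1−30/525)·39180000/30 = 861.79798
  → Var(ȳ_str) = 9896.5586.
Var(ȳ_srs) = (1 − 1441/19845)·24900000/1441 = 16024.943.
deff = 9896.5586 / 16024.943 = 0.6176.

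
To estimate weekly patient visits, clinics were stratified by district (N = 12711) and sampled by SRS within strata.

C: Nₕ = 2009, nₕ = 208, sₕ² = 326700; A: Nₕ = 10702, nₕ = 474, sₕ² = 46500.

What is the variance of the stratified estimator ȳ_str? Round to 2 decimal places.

Var(ȳ_str) = Σₕ Wₕ²(1 − fₕ)sₕ²/nₕ with Wₕ = Nₕ/N, N = 12711.
C: Wₕ = 0.15805208; term = 0.15805208²·(1 − 0.10353410)·326700/208 = 35.173858.
A: Wₕ = 0.84194792; term = 0.84194792²·(1 − 0.04429079)·46500/474 = 66.461607.
Sum = 101.63547.

101.64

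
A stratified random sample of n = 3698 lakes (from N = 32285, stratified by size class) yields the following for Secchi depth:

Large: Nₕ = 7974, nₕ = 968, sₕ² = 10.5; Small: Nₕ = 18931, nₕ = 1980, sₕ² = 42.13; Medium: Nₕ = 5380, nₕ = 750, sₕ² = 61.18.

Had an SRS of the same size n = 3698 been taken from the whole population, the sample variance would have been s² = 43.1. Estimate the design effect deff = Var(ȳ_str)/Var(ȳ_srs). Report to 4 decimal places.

Var(ȳ_str) = Σ Wₕ²(1−fₕ)sₕ²/nₕ with Wₕ = Nₕ/32285:
  Large: (7974/32285)²·(1−968/7974)·10.5/968 = 5.8137818 × 10^-4
  Small: (18931/32285)²·(1−1980/18931)·42.13/1980 = 0.0065507883
  Medium: (5380/32285)²·(1−750/5380)·61.18/750 = 0.0019494401
  → Var(ȳ_str) = 0.0090816066.
Var(ȳ_srs) = (1 − 3698/32285)·43.1/3698 = 0.010319963.
deff = 0.0090816066 / 0.010319963 = 0.8800.

0.8800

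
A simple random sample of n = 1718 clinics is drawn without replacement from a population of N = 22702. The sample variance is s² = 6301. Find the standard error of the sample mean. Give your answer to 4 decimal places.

Under SRS without replacement, Var(ȳ) = (1 − f)·s²/n with f = n/N = 1718/22702 = 0.07567615.
Var(ȳ) = (1 − 0.07567615)·6301/1718 = 0.92432385·3.6676368 = 3.3900841.
SE(ȳ) = √(3.3900841) = 1.8412.

1.8412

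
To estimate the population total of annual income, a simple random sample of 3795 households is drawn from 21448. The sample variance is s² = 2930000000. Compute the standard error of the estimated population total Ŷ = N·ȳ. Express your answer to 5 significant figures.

Var(Ŷ) = N²·Var(ȳ) = N²·(1 − n/N)·s²/n.
f = 3795/21448 = 0.17693957; Var(ȳ) = 0.82306043·2930000000/3795 = 635459.04.
Var(Ŷ) = 21448² · 635459.04 = 2.9232177 × 10^14.
SE(Ŷ) = √(2.9232177 × 10^14) = 1.7097 × 10^7.

1.7097 × 10^7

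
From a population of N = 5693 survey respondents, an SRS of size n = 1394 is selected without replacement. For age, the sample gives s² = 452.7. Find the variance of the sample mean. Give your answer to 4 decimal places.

Under SRS without replacement, Var(ȳ) = (1 − f)·s²/n with f = n/N = 1394/5693 = 0.24486211.
Var(ȳ) = (1 − 0.24486211)·452.7/1394 = 0.75513789·0.32474892 = 0.24523022.

0.2452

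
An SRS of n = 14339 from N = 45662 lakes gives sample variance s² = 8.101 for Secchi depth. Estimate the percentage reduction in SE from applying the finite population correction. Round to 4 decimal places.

17.1764

f = n/N = 14339/45662 = 0.31402479.
SE_no-fpc = √(s²/n) = 0.023768944; SE_fpc = √((1−f)s²/n) = 0.0196863.
Ratio = √(1−f) = 0.82823620. Reduction = 100·(1 − 0.82823620) = 17.1764%.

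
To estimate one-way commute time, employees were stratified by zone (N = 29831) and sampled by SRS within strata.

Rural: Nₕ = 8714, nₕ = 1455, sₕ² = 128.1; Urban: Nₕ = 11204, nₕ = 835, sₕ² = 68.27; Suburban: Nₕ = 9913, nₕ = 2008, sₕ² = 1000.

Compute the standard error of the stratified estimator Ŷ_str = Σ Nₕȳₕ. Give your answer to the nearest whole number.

Var(Ŷ_str) = Σₕ Nₕ²(1 − fₕ)sₕ²/nₕ.
Rural: 8714²·(1 − 1455/8714)·128.1/1455 = 5.5690419 × 10^6.
Urban: 11204²·(1 − 835/11204)·68.27/835 = 9.4984645 × 10^6.
Suburban: 9913²·(1 − 2008/9913)·1000/2008 = 3.9025032 × 10^7.
Sum = 5.4092538 × 10^7.
SE = √(5.4092538 × 10^7) = 7355.

7355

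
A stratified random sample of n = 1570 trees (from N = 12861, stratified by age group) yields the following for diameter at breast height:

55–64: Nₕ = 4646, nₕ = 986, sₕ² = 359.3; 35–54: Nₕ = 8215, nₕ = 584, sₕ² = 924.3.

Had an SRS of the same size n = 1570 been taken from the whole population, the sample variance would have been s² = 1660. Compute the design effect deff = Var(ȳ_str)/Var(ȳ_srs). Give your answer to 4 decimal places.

0.6866

Var(ȳ_str) = Σ Wₕ²(1−fₕ)sₕ²/nₕ with Wₕ = Nₕ/12861:
  55–64: (4646/12861)²·(1−986/4646)·359.3/986 = 0.037462014
  35–54: (8215/12861)²·(1−584/8215)·924.3/584 = 0.59984584
  → Var(ȳ_str) = 0.63730785.
Var(ȳ_srs) = (1 − 1570/12861)·1660/1570 = 0.92825245.
deff = 0.63730785 / 0.92825245 = 0.6866.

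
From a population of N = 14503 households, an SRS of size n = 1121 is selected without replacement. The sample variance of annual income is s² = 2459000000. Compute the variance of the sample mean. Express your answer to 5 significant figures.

Under SRS without replacement, Var(ȳ) = (1 − f)·s²/n with f = n/N = 1121/14503 = 0.07729435.
Var(ȳ) = (1 − 0.07729435)·2459000000/1121 = 0.92270565·2.1935772 × 10^6 = 2.024026 × 10^6.

2.0240 × 10^6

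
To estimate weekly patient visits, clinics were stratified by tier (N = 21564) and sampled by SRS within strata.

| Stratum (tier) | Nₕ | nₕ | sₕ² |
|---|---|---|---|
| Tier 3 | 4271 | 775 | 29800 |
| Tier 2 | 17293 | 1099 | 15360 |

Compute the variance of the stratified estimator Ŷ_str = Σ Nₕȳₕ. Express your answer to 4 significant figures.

4.488 × 10^9

Var(Ŷ_str) = Σₕ Nₕ²(1 − fₕ)sₕ²/nₕ.
Tier 3: 4271²·(1 − 775/4271)·29800/775 = 5.7413703 × 10^8.
Tier 2: 17293²·(1 − 1099/17293)·15360/1099 = 3.9139746 × 10^9.
Sum = 4.4881116 × 10^9.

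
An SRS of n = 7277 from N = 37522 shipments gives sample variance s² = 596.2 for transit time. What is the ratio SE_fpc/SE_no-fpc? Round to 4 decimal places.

f = n/N = 7277/37522 = 0.19393956.
SE_no-fpc = √(s²/n) = 0.28623306; SE_fpc = √((1−f)s²/n) = 0.25698253.
Ratio = √(1−f) = 0.89780869.

0.8978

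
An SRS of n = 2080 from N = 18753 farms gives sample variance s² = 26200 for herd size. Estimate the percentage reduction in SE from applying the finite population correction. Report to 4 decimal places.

5.7087

f = n/N = 2080/18753 = 0.11091559.
SE_no-fpc = √(s²/n) = 3.5491061; SE_fpc = √((1−f)s²/n) = 3.3464973.
Ratio = √(1−f) = 0.94291273. Reduction = 100·(1 − 0.94291273) = 5.7087%.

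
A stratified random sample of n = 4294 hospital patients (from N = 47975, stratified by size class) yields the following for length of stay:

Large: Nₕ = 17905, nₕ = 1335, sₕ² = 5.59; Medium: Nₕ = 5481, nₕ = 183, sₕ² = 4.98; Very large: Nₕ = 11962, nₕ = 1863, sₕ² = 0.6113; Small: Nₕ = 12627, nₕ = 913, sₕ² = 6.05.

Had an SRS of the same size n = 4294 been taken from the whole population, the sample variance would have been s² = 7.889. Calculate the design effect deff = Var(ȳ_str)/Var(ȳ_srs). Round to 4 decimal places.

Var(ȳ_str) = Σ Wₕ²(1−fₕ)sₕ²/nₕ with Wₕ = Nₕ/47975:
  Large: (17905/47975)²·(1−1335/17905)·5.59/1335 = 5.3975591 × 10^-4
  Medium: (5481/47975)²·(1−183/5481)·4.98/183 = 3.4333655 × 10^-4
  Very large: (11962/47975)²·(1−1863/11962)·0.6113/1863 = 1.7222403 × 10^-5
  Small: (12627/47975)²·(1−913/12627)·6.05/913 = 4.2585331 × 10^-4
  → Var(ȳ_str) = 0.0013261682.
Var(ȳ_srs) = (1 − 4294/47975)·7.889/4294 = 0.0016727749.
deff = 0.0013261682 / 0.0016727749 = 0.7928.

0.7928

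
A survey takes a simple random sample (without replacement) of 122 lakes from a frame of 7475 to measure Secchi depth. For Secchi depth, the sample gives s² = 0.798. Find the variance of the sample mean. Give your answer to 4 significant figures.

Under SRS without replacement, Var(ȳ) = (1 − f)·s²/n with f = n/N = 122/7475 = 0.01632107.
Var(ȳ) = (1 − 0.01632107)·0.798/122 = 0.98367893·0.0065409836 = 0.0064342278.

0.006434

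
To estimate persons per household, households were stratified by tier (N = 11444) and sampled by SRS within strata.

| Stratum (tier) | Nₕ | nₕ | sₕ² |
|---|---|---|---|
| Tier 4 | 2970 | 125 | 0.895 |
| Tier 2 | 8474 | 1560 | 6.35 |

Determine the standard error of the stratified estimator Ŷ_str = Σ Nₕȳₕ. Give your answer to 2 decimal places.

546.80

Var(Ŷ_str) = Σₕ Nₕ²(1 − fₕ)sₕ²/nₕ.
Tier 4: 2970²·(1 − 125/2970)·0.895/125 = 60499.494.
Tier 2: 8474²·(1 − 1560/8474)·6.35/1560 = 238488.24.
Sum = 298987.73.
SE = √(298987.73) = 546.80.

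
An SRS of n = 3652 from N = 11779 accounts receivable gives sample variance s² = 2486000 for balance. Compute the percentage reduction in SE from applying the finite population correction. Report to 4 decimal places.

f = n/N = 3652/11779 = 0.31004330.
SE_no-fpc = √(s²/n) = 26.090667; SE_fpc = √((1−f)s²/n) = 21.671856.
Ratio = √(1−f) = 0.83063632. Reduction = 100·(1 − 0.83063632) = 16.9364%.

16.9364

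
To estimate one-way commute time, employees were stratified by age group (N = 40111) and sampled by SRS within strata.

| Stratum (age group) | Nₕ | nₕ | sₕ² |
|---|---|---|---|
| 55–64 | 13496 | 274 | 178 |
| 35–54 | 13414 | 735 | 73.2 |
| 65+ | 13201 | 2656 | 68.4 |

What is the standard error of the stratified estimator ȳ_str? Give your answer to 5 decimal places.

0.29122

Var(ȳ_str) = Σₕ Wₕ²(1 − fₕ)sₕ²/nₕ with Wₕ = Nₕ/N, N = 40111.
55–64: Wₕ = 0.33646631; term = 0.33646631²·(1 − 0.02030231)·178/274 = 0.072051775.
35–54: Wₕ = 0.33442198; term = 0.33442198²·(1 − 0.05479350)·73.2/735 = 0.010527859.
65+: Wₕ = 0.32911171; term = 0.32911171²·(1 − 0.20119688)·68.4/2656 = 0.0022282015.
Sum = 0.084807836.
SE = √(0.084807836) = 0.29122.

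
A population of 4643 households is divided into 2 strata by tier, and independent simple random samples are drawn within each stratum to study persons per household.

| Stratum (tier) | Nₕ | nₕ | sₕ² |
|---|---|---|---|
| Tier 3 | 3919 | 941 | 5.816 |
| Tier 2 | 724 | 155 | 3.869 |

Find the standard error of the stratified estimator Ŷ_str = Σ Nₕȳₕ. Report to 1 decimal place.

Var(Ŷ_str) = Σₕ Nₕ²(1 − fₕ)sₕ²/nₕ.
Tier 3: 3919²·(1 − 941/3919)·5.816/941 = 72133.122.
Tier 2: 724²·(1 − 155/724)·3.869/155 = 10282.953.
Sum = 82416.075.
SE = √(82416.075) = 287.1.

287.1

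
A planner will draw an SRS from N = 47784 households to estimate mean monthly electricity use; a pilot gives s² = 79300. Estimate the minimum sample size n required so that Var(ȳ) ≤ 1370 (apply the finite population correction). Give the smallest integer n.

58

Without fpc, n₀ = s²/D = 79300/1370 = 57.8832.
With fpc, (1 − n/N)·s²/n ≤ D requires n ≥ n₀/(1 + n₀/N) = 57.8832/(1 + 57.8832/47784) = 57.8132.
Rounding up, n = 58.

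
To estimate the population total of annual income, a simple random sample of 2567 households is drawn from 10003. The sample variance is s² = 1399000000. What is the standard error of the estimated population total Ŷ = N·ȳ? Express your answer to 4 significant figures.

6.367 × 10^6

Var(Ŷ) = N²·Var(ȳ) = N²·(1 − n/N)·s²/n.
f = 2567/10003 = 0.25662301; Var(ȳ) = 0.74337699·1399000000/2567 = 405136.11.
Var(Ŷ) = 10003² · 405136.11 = 4.0537923 × 10^13.
SE(Ŷ) = √(4.0537923 × 10^13) = 6.367 × 10^6.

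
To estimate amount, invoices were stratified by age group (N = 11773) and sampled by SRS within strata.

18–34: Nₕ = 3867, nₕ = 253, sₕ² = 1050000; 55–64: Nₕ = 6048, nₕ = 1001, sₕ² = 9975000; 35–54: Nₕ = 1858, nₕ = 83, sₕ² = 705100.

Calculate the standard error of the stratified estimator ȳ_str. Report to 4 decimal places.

Var(ȳ_str) = Σₕ Wₕ²(1 − fₕ)sₕ²/nₕ with Wₕ = Nₕ/N, N = 11773.
18–34: Wₕ = 0.32846343; term = 0.32846343²·(1 − 0.06542539)·1050000/253 = 418.46276.
55–64: Wₕ = 0.51371783; term = 0.51371783²·(1 − 0.16550926)·9975000/1001 = 2194.571.
35–54: Wₕ = 0.15781874; term = 0.15781874²·(1 − 0.04467169)·705100/83 = 202.13541.
Sum = 2815.1692.
SE = √(2815.1692) = 53.0582.

53.0582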